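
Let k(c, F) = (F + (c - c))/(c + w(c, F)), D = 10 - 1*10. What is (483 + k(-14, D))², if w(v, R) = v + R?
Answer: 233289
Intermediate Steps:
w(v, R) = R + v
D = 0 (D = 10 - 10 = 0)
k(c, F) = F/(F + 2*c) (k(c, F) = (F + (c - c))/(c + (F + c)) = (F + 0)/(F + 2*c) = F/(F + 2*c))
(483 + k(-14, D))² = (483 + 0/(0 + 2*(-14)))² = (483 + 0/(0 - 28))² = (483 + 0/(-28))² = (483 + 0*(-1/28))² = (483 + 0)² = 483² = 233289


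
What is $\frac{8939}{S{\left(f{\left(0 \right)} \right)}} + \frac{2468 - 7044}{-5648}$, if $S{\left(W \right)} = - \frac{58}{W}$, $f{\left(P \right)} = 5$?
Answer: $- \frac{15760747}{20474} \approx -769.79$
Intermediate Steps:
$\frac{8939}{S{\left(f{\left(0 \right)} \right)}} + \frac{2468 - 7044}{-5648} = \frac{8939}{\left(-58\right) \frac{1}{5}} + \frac{2468 - 7044}{-5648} = \frac{8939}{\left(-58\right) \frac{1}{5}} - - \frac{286}{353} = \frac{8939}{- \frac{58}{5}} + \frac{286}{353} = 8939 \left(- \frac{5}{58}\right) + \frac{286}{353} = - \frac{44695}{58} + \frac{286}{353} = - \frac{15760747}{20474}$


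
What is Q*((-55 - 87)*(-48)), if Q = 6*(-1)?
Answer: -40896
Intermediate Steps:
Q = -6
Q*((-55 - 87)*(-48)) = -6*(-55 - 87)*(-48) = -(-852)*(-48) = -6*6816 = -40896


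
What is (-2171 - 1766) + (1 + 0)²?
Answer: -3936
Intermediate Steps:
(-2171 - 1766) + (1 + 0)² = -3937 + 1² = -3937 + 1 = -3936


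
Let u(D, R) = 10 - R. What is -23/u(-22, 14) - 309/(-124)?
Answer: 511/62 ≈ 8.2419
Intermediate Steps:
-23/u(-22, 14) - 309/(-124) = -23/(10 - 1*14) - 309/(-124) = -23/(10 - 14) - 309*(-1/124) = -23/(-4) + 309/124 = -23*(-¼) + 309/124 = 23/4 + 309/124 = 511/62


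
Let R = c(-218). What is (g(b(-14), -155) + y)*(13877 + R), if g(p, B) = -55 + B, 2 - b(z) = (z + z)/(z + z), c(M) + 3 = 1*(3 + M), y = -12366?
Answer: -171775584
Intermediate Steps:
c(M) = M (c(M) = -3 + 1*(3 + M) = -3 + (3 + M) = M)
b(z) = 1 (b(z) = 2 - (z + z)/(z + z) = 2 - 2*z/(2*z) = 2 - 2*z*1/(2*z) = 2 - 1*1 = 2 - 1 = 1)
R = -218
(g(b(-14), -155) + y)*(13877 + R) = ((-55 - 155) - 12366)*(13877 - 218) = (-210 - 12366)*13659 = -12576*13659 = -171775584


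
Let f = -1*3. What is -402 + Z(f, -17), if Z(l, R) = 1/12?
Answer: -4823/12 ≈ -401.92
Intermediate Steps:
f = -3
Z(l, R) = 1/12
-402 + Z(f, -17) = -402 + 1/12 = -4823/12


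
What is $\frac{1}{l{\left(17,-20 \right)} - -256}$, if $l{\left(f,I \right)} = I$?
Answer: $\frac{1}{236} \approx 0.0042373$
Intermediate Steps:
$\frac{1}{l{\left(17,-20 \right)} - -256} = \frac{1}{-20 - -256} = \frac{1}{-20 + \left(-230 + 486\right)} = \frac{1}{-20 + 256} = \frac{1}{236}$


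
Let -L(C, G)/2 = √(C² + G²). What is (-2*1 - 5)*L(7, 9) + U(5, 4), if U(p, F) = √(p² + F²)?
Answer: √41 + 14*√130 ≈ 166.03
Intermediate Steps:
U(p, F) = √(F² + p²)
L(C, G) = -2*√(C² + G²)
(-2*1 - 5)*L(7, 9) + U(5, 4) = (-2*1 - 5)*(-2*√(7² + 9²)) + √(4² + 5²) = (-2 - 5)*(-2*√(49 + 81)) + √(16 + 25) = -(-14)*√130 + √41 = 14*√130 + √41 = √41 + 14*√130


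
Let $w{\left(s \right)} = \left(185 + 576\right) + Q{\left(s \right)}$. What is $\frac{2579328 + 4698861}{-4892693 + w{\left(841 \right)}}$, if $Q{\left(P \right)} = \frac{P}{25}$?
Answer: $- \frac{181954725}{122297459} \approx -1.4878$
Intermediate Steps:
$Q{\left(P \right)} = \frac{P}{25}$ ($Q{\left(P \right)} = P \frac{1}{25} = \frac{P}{25}$)
$w{\left(s \right)} = 761 + \frac{s}{25}$ ($w{\left(s \right)} = \left(185 + 576\right) + \frac{s}{25} = 761 + \frac{s}{25}$)
$\frac{2579328 + 4698861}{-4892693 + w{\left(841 \right)}} = \frac{2579328 + 4698861}{-4892693 + \left(761 + \frac{1}{25} \cdot 841\right)} = \frac{7278189}{-4892693 + \left(761 + \frac{841}{25}\right)} = \frac{7278189}{-4892693 + \frac{19866}{25}} = \frac{7278189}{- \frac{122297459}{25}} = 7278189 \left(- \frac{25}{122297459}\right) = - \frac{181954725}{122297459}$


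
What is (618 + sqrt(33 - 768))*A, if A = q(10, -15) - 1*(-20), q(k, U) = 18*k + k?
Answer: 129780 + 1470*I*sqrt(15) ≈ 1.2978e+5 + 5693.3*I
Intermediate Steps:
q(k, U) = 19*k
A = 210 (A = 19*10 - 1*(-20) = 190 + 20 = 210)
(618 + sqrt(33 - 768))*A = (618 + sqrt(33 - 768))*210 = (618 + sqrt(-735))*210 = (618 + 7*I*sqrt(15))*210 = 129780 + 1470*I*sqrt(15)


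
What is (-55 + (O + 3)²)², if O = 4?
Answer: 36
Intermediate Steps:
(-55 + (O + 3)²)² = (-55 + (4 + 3)²)² = (-55 + 7²)² = (-55 + 49)² = (-6)² = 36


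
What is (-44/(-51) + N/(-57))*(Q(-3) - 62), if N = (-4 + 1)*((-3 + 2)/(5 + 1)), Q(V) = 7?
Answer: -91025/1938 ≈ -46.969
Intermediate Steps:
N = 1/2 (N = -(-3)/6 = -3*(-1/6) = 1/2 ≈ 0.50000)
(-44/(-51) + N/(-57))*(Q(-3) - 62) = (-44/(-51) + (1/2)/(-57))*(7 - 62) = (-44*(-1/51) + (1/2)*(-1/57))*(-55) = (44/51 - 1/114)*(-55) = (1655/1938)*(-55) = -91025/1938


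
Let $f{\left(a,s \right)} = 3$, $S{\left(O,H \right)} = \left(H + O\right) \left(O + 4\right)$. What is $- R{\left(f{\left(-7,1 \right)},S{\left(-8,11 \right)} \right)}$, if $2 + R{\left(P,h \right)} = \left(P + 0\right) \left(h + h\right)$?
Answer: $74$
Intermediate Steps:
$S{\left(O,H \right)} = \left(4 + O\right) \left(H + O\right)$ ($S{\left(O,H \right)} = \left(H + O\right) \left(4 + O\right) = \left(4 + O\right) \left(H + O\right)$)
$R{\left(P,h \right)} = -2 + 2 P h$ ($R{\left(P,h \right)} = -2 + \left(P + 0\right) \left(h + h\right) = -2 + P 2 h = -2 + 2 P h$)
$- R{\left(f{\left(-7,1 \right)},S{\left(-8,11 \right)} \right)} = - (-2 + 2 \cdot 3 \left(\left(-8\right)^{2} + 4 \cdot 11 + 4 \left(-8\right) + 11 \left(-8\right)\right)) = - (-2 + 2 \cdot 3 \left(64 + 44 - 32 - 88\right)) = - (-2 + 2 \cdot 3 \left(-12\right)) = - (-2 - 72) = \left(-1\right) \left(-74\right) = 74$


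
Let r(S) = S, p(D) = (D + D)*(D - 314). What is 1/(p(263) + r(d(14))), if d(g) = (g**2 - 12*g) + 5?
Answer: -1/26793 ≈ -3.7323e-5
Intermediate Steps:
d(g) = 5 + g**2 - 12*g
p(D) = 2*D*(-314 + D) (p(D) = (2*D)*(-314 + D) = 2*D*(-314 + D))
1/(p(263) + r(d(14))) = 1/(2*263*(-314 + 263) + (5 + 14**2 - 12*14)) = 1/(2*263*(-51) + (5 + 196 - 168)) = 1/(-26826 + 33) = 1/(-26793) = -1/26793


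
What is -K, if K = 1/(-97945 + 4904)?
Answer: 1/93041 ≈ 1.0748e-5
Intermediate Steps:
K = -1/93041 (K = 1/(-93041) = -1/93041 ≈ -1.0748e-5)
-K = -1*(-1/93041) = 1/93041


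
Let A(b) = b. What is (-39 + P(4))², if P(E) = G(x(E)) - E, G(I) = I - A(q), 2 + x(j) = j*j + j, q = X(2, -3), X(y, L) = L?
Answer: 484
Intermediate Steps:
q = -3
x(j) = -2 + j + j² (x(j) = -2 + (j*j + j) = -2 + (j² + j) = -2 + (j + j²) = -2 + j + j²)
G(I) = 3 + I (G(I) = I - 1*(-3) = I + 3 = 3 + I)
P(E) = 1 + E² (P(E) = (3 + (-2 + E + E²)) - E = (1 + E + E²) - E = 1 + E²)
(-39 + P(4))² = (-39 + (1 + 4²))² = (-39 + (1 + 16))² = (-39 + 17)² = (-22)² = 484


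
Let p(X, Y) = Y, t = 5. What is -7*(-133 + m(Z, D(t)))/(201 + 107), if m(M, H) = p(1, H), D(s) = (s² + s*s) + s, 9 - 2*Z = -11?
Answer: 39/22 ≈ 1.7727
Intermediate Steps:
Z = 10 (Z = 9/2 - ½*(-11) = 9/2 + 11/2 = 10)
D(s) = s + 2*s² (D(s) = (s² + s²) + s = 2*s² + s = s + 2*s²)
m(M, H) = H
-7*(-133 + m(Z, D(t)))/(201 + 107) = -7*(-133 + 5*(1 + 2*5))/(201 + 107) = -7*(-133 + 5*(1 + 10))/308 = -7*(-133 + 5*11)/308 = -7*(-133 + 55)/308 = -(-546)/308 = -7*(-39/154) = 39/22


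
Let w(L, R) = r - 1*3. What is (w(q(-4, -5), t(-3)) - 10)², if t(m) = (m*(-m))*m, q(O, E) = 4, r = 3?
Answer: 100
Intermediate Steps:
t(m) = -m³ (t(m) = (-m²)*m = -m³)
w(L, R) = 0 (w(L, R) = 3 - 1*3 = 3 - 3 = 0)
(w(q(-4, -5), t(-3)) - 10)² = (0 - 10)² = (-10)² = 100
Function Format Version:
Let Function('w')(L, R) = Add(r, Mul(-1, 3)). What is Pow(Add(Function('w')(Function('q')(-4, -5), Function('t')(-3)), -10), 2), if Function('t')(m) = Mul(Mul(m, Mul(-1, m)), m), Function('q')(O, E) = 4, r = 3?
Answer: 100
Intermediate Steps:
Function('t')(m) = Mul(-1, Pow(m, 3)) (Function('t')(m) = Mul(Mul(-1, Pow(m, 2)), m) = Mul(-1, Pow(m, 3)))
Function('w')(L, R) = 0 (Function('w')(L, R) = Add(3, Mul(-1, 3)) = Add(3, -3) = 0)
Pow(Add(Function('w')(Function('q')(-4, -5), Function('t')(-3)), -10), 2) = Pow(Add(0, -10), 2) = Pow(-10, 2) = 100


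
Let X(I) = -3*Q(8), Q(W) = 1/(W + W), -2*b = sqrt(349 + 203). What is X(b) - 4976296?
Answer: -79620739/16 ≈ -4.9763e+6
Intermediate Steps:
b = -sqrt(138) (b = -sqrt(349 + 203)/2 = -sqrt(138) ≈ -11.747)
Q(W) = 1/(2*W)
X(I) = -3/16 (X(I) = -3/(2*8) = -3*1/16 = -3/16)
X(b) - 4976296 = -3/16 - 4976296 = -79620739/16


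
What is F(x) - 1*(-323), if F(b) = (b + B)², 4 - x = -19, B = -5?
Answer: 647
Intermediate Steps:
x = 23 (x = 4 - 1*(-19) = 4 + 19 = 23)
F(b) = (-5 + b)² (F(b) = (b - 5)² = (-5 + b)²)
F(x) - 1*(-323) = (-5 + 23)² - 1*(-323) = 18² + 323 = 324 + 323 = 647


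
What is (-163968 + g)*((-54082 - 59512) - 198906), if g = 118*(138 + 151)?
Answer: 40583125000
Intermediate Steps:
g = 34102 (g = 118*289 = 34102)
(-163968 + g)*((-54082 - 59512) - 198906) = (-163968 + 34102)*((-54082 - 59512) - 198906) = -129866*(-113594 - 198906) = -129866*(-312500) = 40583125000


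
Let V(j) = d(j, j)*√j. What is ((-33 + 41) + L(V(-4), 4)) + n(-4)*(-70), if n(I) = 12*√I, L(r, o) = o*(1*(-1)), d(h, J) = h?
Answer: 4 - 1680*I ≈ 4.0 - 1680.0*I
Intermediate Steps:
V(j) = j^(3/2) (V(j) = j*√j = j^(3/2))
L(r, o) = -o (L(r, o) = o*(-1) = -o)
((-33 + 41) + L(V(-4), 4)) + n(-4)*(-70) = ((-33 + 41) - 1*4) + (12*√(-4))*(-70) = (8 - 4) + (12*(2*I))*(-70) = 4 + (24*I)*(-70) = 4 - 1680*I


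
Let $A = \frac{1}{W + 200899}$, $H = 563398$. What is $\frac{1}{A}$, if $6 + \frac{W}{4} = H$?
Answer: $2454467$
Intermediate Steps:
$W = 2253568$ ($W = -24 + 4 \cdot 563398 = -24 + 2253592 = 2253568$)
$A = \frac{1}{2454467}$ ($A = \frac{1}{2253568 + 200899} = \frac{1}{2454467} \approx 4.0742 \cdot 10^{-7}$)
$\frac{1}{A} = \frac{1}{\frac{1}{2454467}} = 2454467$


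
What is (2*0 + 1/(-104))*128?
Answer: -16/13 ≈ -1.2308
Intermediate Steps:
(2*0 + 1/(-104))*128 = (0 - 1/104)*128 = -1/104*128 = -16/13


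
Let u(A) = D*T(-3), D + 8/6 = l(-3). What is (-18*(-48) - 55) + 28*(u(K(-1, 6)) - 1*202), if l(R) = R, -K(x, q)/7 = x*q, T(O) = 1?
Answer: -14905/3 ≈ -4968.3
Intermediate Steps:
K(x, q) = -7*q*x (K(x, q) = -7*x*q = -7*q*x)
D = -13/3 (D = -4/3 - 3 = -13/3 ≈ -4.3333)
u(A) = -13/3 (u(A) = -13/3*1 = -13/3)
(-18*(-48) - 55) + 28*(u(K(-1, 6)) - 1*202) = (-18*(-48) - 55) + 28*(-13/3 - 1*202) = (864 - 55) + 28*(-13/3 - 202) = 809 + 28*(-619/3) = 809 - 17332/3 = -14905/3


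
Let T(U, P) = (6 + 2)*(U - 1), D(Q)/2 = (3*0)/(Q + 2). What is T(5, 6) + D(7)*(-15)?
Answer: 32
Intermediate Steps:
D(Q) = 0 (D(Q) = 2*((3*0)/(Q + 2)) = 2*(0/(2 + Q)) = 2*0 = 0)
T(U, P) = -8 + 8*U (T(U, P) = 8*(-1 + U) = -8 + 8*U)
T(5, 6) + D(7)*(-15) = (-8 + 8*5) + 0*(-15) = (-8 + 40) + 0 = 32 + 0 = 32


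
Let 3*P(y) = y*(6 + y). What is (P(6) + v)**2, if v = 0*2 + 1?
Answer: 625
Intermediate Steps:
v = 1 (v = 0 + 1 = 1)
P(y) = y*(6 + y)/3 (P(y) = (y*(6 + y))/3 = y*(6 + y)/3)
(P(6) + v)**2 = ((1/3)*6*(6 + 6) + 1)**2 = ((1/3)*6*12 + 1)**2 = (24 + 1)**2 = 25**2 = 625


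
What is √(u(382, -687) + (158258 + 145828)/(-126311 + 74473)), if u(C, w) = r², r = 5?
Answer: 2*√3213515377/25919 ≈ 4.3742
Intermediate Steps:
u(C, w) = 25 (u(C, w) = 5² = 25)
√(u(382, -687) + (158258 + 145828)/(-126311 + 74473)) = √(25 + (158258 + 145828)/(-126311 + 74473)) = √(25 + 304086/(-51838)) = √(25 + 304086*(-1/51838)) = √(25 - 152043/25919) = √(495932/25919) = 2*√3213515377/25919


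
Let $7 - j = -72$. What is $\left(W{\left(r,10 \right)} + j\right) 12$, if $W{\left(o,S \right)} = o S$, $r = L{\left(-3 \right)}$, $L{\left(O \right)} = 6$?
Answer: $1668$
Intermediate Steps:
$r = 6$
$j = 79$ ($j = 7 - -72 = 7 + 72 = 79$)
$W{\left(o,S \right)} = S o$
$\left(W{\left(r,10 \right)} + j\right) 12 = \left(10 \cdot 6 + 79\right) 12 = \left(60 + 79\right) 12 = 139 \cdot 12 = 1668$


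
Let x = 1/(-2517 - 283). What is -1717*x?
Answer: 1717/2800 ≈ 0.61321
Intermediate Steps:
x = -1/2800 (x = 1/(-2800) = -1/2800 ≈ -0.00035714)
-1717*x = -1717*(-1/2800) = 1717/2800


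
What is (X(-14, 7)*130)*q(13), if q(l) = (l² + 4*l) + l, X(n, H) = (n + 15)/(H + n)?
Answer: -30420/7 ≈ -4345.7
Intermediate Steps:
X(n, H) = (15 + n)/(H + n)
q(l) = l² + 5*l
(X(-14, 7)*130)*q(13) = (((15 - 14)/(7 - 14))*130)*(13*(5 + 13)) = ((1/(-7))*130)*(13*18) = (-⅐*1*130)*234 = -⅐*130*234 = -130/7*234 = -30420/7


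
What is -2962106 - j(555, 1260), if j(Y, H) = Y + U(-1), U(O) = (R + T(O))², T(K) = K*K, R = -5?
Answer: -2962677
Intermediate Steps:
T(K) = K²
U(O) = (-5 + O²)²
j(Y, H) = 16 + Y (j(Y, H) = Y + (-5 + (-1)²)² = Y + (-5 + 1)² = Y + (-4)² = Y + 16 = 16 + Y)
-2962106 - j(555, 1260) = -2962106 - (16 + 555) = -2962106 - 1*571 = -2962106 - 571 = -2962677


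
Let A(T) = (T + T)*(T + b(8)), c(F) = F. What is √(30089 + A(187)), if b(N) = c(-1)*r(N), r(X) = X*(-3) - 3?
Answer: 5*√4405 ≈ 331.85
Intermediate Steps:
r(X) = -3 - 3*X (r(X) = -3*X - 3 = -3 - 3*X)
b(N) = 3 + 3*N (b(N) = -(-3 - 3*N) = 3 + 3*N)
A(T) = 2*T*(27 + T) (A(T) = (T + T)*(T + (3 + 3*8)) = (2*T)*(T + (3 + 24)) = (2*T)*(T + 27) = (2*T)*(27 + T) = 2*T*(27 + T))
√(30089 + A(187)) = √(30089 + 2*187*(27 + 187)) = √(30089 + 2*187*214) = √(30089 + 80036) = √110125 = 5*√4405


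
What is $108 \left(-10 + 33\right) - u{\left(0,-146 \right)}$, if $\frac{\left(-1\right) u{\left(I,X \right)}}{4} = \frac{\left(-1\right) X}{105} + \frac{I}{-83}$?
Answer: $\frac{261404}{105} \approx 2489.6$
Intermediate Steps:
$u{\left(I,X \right)} = \frac{4 I}{83} + \frac{4 X}{105}$ ($u{\left(I,X \right)} = - 4 \left(\frac{\left(-1\right) X}{105} + \frac{I}{-83}\right) = - 4 \left(- X \frac{1}{105} + I \left(- \frac{1}{83}\right)\right) = - 4 \left(- \frac{X}{105} - \frac{I}{83}\right) = - 4 \left(- \frac{I}{83} - \frac{X}{105}\right) = \frac{4 I}{83} + \frac{4 X}{105}$)
$108 \left(-10 + 33\right) - u{\left(0,-146 \right)} = 108 \left(-10 + 33\right) - \left(\frac{4}{83} \cdot 0 + \frac{4}{105} \left(-146\right)\right) = 108 \cdot 23 - \left(0 - \frac{584}{105}\right) = 2484 - - \frac{584}{105} = 2484 + \frac{584}{105} = \frac{261404}{105}$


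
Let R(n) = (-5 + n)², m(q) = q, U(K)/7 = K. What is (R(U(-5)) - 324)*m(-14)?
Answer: -17864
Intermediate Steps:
U(K) = 7*K
(R(U(-5)) - 324)*m(-14) = ((-5 + 7*(-5))² - 324)*(-14) = ((-5 - 35)² - 324)*(-14) = ((-40)² - 324)*(-14) = (1600 - 324)*(-14) = 1276*(-14) = -17864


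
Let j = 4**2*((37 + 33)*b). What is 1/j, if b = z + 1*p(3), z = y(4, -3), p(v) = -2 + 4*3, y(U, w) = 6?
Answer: 1/17920 ≈ 5.5804e-5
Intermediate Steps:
p(v) = 10 (p(v) = -2 + 12 = 10)
z = 6
b = 16 (b = 6 + 1*10 = 6 + 10 = 16)
j = 17920 (j = 4**2*((37 + 33)*16) = 16*(70*16) = 16*1120 = 17920)
1/j = 1/17920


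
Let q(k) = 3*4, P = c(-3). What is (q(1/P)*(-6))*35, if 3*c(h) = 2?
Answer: -2520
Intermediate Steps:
c(h) = 2/3 (c(h) = (1/3)*2 = 2/3)
P = 2/3 ≈ 0.66667
q(k) = 12
(q(1/P)*(-6))*35 = (12*(-6))*35 = -72*35 = -2520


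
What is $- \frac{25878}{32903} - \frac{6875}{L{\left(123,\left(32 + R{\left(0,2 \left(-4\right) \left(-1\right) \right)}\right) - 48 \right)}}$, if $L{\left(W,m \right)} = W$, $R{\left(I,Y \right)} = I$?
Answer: $- \frac{229391119}{4047069} \approx -56.681$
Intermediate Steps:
$- \frac{25878}{32903} - \frac{6875}{L{\left(123,\left(32 + R{\left(0,2 \left(-4\right) \left(-1\right) \right)}\right) - 48 \right)}} = - \frac{25878}{32903} - \frac{6875}{123} = - \frac{229391119}{4047069}$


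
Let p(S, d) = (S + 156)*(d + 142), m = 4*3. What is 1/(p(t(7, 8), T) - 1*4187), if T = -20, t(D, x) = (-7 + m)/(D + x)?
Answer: 3/44657 ≈ 6.7179e-5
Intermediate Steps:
m = 12
t(D, x) = 5/(D + x) (t(D, x) = (-7 + 12)/(D + x) = 5/(D + x))
p(S, d) = (142 + d)*(156 + S) (p(S, d) = (156 + S)*(142 + d) = (142 + d)*(156 + S))
1/(p(t(7, 8), T) - 1*4187) = 1/((22152 + 142*(5/(7 + 8)) + 156*(-20) + (5/(7 + 8))*(-20)) - 1*4187) = 1/((22152 + 142*(5/15) - 3120 + (5/15)*(-20)) - 4187) = 1/((22152 + 142*(5*(1/15)) - 3120 + (5*(1/15))*(-20)) - 4187) = 1/((22152 + 142*(1/3) - 3120 + (1/3)*(-20)) - 4187) = 1/((22152 + 142/3 - 3120 - 20/3) - 4187) = 1/(57218/3 - 4187) = 1/(44657/3) = 3/44657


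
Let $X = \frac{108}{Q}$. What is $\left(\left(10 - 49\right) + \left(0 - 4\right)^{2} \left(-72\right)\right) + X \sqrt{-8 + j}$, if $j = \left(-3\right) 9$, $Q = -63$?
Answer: $-1191 - \frac{12 i \sqrt{35}}{7} \approx -1191.0 - 10.142 i$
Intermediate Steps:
$X = - \frac{12}{7}$ ($X = \frac{108}{-63} = 108 \left(- \frac{1}{63}\right) = - \frac{12}{7} \approx -1.7143$)
$j = -27$
$\left(\left(10 - 49\right) + \left(0 - 4\right)^{2} \left(-72\right)\right) + X \sqrt{-8 + j} = \left(\left(10 - 49\right) + \left(0 - 4\right)^{2} \left(-72\right)\right) - \frac{12 \sqrt{-8 - 27}}{7} = \left(-39 + \left(-4\right)^{2} \left(-72\right)\right) - \frac{12 \sqrt{-35}}{7} = \left(-39 + 16 \left(-72\right)\right) - \frac{12 i \sqrt{35}}{7} = \left(-39 - 1152\right) - \frac{12 i \sqrt{35}}{7} = -1191 - \frac{12 i \sqrt{35}}{7}$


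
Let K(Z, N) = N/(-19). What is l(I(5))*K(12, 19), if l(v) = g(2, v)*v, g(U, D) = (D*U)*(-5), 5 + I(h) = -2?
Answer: 490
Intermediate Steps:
I(h) = -7 (I(h) = -5 - 2 = -7)
g(U, D) = -5*D*U
K(Z, N) = -N/19 (K(Z, N) = N*(-1/19) = -N/19)
l(v) = -10*v² (l(v) = (-5*v*2)*v = (-10*v)*v = -10*v²)
l(I(5))*K(12, 19) = (-10*(-7)²)*(-1/19*19) = -10*49*(-1) = -490*(-1) = 490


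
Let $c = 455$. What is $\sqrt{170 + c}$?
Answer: $25$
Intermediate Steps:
$\sqrt{170 + c} = \sqrt{170 + 455} = \sqrt{625} = 25$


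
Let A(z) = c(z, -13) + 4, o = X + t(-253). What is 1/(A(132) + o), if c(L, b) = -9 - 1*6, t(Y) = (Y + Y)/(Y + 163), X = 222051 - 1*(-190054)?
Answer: 45/18544483 ≈ 2.4266e-6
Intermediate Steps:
X = 412105 (X = 222051 + 190054 = 412105)
t(Y) = 2*Y/(163 + Y) (t(Y) = (2*Y)/(163 + Y) = 2*Y/(163 + Y))
o = 18544978/45 (o = 412105 + 2*(-253)/(163 - 253) = 412105 + 2*(-253)/(-90) = 412105 + 2*(-253)*(-1/90) = 412105 + 253/45 = 18544978/45 ≈ 4.1211e+5)
c(L, b) = -15 (c(L, b) = -9 - 6 = -15)
A(z) = -11 (A(z) = -15 + 4 = -11)
1/(A(132) + o) = 1/(-11 + 18544978/45) = 1/(18544483/45) = 45/18544483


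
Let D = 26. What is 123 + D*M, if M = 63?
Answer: 1761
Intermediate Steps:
123 + D*M = 123 + 26*63 = 123 + 1638 = 1761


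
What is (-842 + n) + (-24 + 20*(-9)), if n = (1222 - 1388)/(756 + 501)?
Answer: -1314988/1257 ≈ -1046.1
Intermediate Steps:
n = -166/1257 ≈ -0.13206
(-842 + n) + (-24 + 20*(-9)) = (-842 - 166/1257) + (-24 + 20*(-9)) = -1058560/1257 + (-24 - 180) = -1058560/1257 - 204 = -1314988/1257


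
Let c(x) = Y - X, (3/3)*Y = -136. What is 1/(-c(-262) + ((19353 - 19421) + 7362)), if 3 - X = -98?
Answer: 1/7531 ≈ 0.00013278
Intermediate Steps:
Y = -136
X = 101 (X = 3 - 1*(-98) = 3 + 98 = 101)
c(x) = -237 (c(x) = -136 - 1*101 = -136 - 101 = -237)
1/(-c(-262) + ((19353 - 19421) + 7362)) = 1/(-1*(-237) + ((19353 - 19421) + 7362)) = 1/(237 + (-68 + 7362)) = 1/(237 + 7294) = 1/7531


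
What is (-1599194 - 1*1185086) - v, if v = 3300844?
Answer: -6085124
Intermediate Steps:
(-1599194 - 1*1185086) - v = (-1599194 - 1*1185086) - 1*3300844 = (-1599194 - 1185086) - 3300844 = -2784280 - 3300844 = -6085124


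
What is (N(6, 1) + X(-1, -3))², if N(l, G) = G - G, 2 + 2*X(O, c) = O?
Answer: 9/4 ≈ 2.2500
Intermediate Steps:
X(O, c) = -1 + O/2
N(l, G) = 0
(N(6, 1) + X(-1, -3))² = (0 + (-1 + (½)*(-1)))² = (0 + (-1 - ½))² = (0 - 3/2)² = (-3/2)² = 9/4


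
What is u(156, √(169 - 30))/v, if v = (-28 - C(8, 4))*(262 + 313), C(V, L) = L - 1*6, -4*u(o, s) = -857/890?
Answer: -857/53222000 ≈ -1.6102e-5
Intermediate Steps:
u(o, s) = 857/3560 (u(o, s) = -(-857)/(4*890) = -¼*(-857/890) = 857/3560)
C(V, L) = -6 + L (C(V, L) = L - 6 = -6 + L)
v = -14950 (v = (-28 - (-6 + 4))*(262 + 313) = (-28 - 1*(-2))*575 = (-28 + 2)*575 = -26*575 = -14950)
u(156, √(169 - 30))/v = (857/3560)/(-14950) = (857/3560)*(-1/14950) = -857/53222000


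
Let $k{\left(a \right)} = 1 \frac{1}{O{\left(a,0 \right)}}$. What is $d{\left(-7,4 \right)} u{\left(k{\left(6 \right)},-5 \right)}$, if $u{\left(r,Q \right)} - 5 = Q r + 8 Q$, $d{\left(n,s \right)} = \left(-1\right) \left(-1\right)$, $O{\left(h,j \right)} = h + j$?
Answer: $- \frac{215}{6} \approx -35.833$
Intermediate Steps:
$d{\left(n,s \right)} = 1$
$k{\left(a \right)} = \frac{1}{a}$ ($k{\left(a \right)} = 1 \frac{1}{a + 0} = 1 \frac{1}{a} = \frac{1}{a}$)
$u{\left(r,Q \right)} = 5 + 8 Q + Q r$ ($u{\left(r,Q \right)} = 5 + \left(Q r + 8 Q\right) = 5 + \left(8 Q + Q r\right) = 5 + 8 Q + Q r$)
$d{\left(-7,4 \right)} u{\left(k{\left(6 \right)},-5 \right)} = 1 \left(5 + 8 \left(-5\right) - \frac{5}{6}\right) = 1 \left(5 - 40 - \frac{5}{6}\right) = 1 \left(- \frac{215}{6}\right) = - \frac{215}{6}$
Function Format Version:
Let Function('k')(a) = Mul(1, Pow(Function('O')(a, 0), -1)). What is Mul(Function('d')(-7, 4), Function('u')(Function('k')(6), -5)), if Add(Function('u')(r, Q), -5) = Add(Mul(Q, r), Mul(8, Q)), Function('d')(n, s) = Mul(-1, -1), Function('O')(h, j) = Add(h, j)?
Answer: Rational(-215, 6) ≈ -35.833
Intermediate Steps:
Function('d')(n, s) = 1
Function('k')(a) = Pow(a, -1) (Function('k')(a) = Mul(1, Pow(Add(a, 0), -1)) = Mul(1, Pow(a, -1)) = Pow(a, -1))
Function('u')(r, Q) = Add(5, Mul(8, Q), Mul(Q, r)) (Function('u')(r, Q) = Add(5, Add(Mul(Q, r), Mul(8, Q))) = Add(5, Add(Mul(8, Q), Mul(Q, r))) = Add(5, Mul(8, Q), Mul(Q, r)))
Mul(Function('d')(-7, 4), Function('u')(Function('k')(6), -5)) = Mul(1, Add(5, Mul(8, -5), Mul(-5, Pow(6, -1)))) = Mul(1, Add(5, -40, Mul(-5, Rational(1, 6)))) = Mul(1, Add(5, -40, Rational(-5, 6))) = Mul(1, Rational(-215, 6)) = Rational(-215, 6)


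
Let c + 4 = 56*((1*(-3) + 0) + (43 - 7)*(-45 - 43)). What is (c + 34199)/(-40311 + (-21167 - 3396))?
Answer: 143381/64874 ≈ 2.2101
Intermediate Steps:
c = -177580 (c = -4 + 56*((1*(-3) + 0) + (43 - 7)*(-45 - 43)) = -4 + 56*((-3 + 0) + 36*(-88)) = -4 + 56*(-3 - 3168) = -4 + 56*(-3171) = -4 - 177576 = -177580)
(c + 34199)/(-40311 + (-21167 - 3396)) = (-177580 + 34199)/(-40311 + (-21167 - 3396)) = -143381/(-40311 - 24563) = -143381/(-64874) = -143381*(-1/64874) = 143381/64874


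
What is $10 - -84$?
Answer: $94$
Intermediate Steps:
$10 - -84 = 10 + 84 = 94$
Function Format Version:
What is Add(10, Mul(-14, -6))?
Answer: 94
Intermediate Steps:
Add(10, Mul(-14, -6)) = Add(10, 84) = 94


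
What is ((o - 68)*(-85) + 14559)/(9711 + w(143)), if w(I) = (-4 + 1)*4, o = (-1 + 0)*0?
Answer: 20339/9699 ≈ 2.0970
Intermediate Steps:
o = 0 (o = -1*0 = 0)
w(I) = -12 (w(I) = -3*4 = -12)
((o - 68)*(-85) + 14559)/(9711 + w(143)) = ((0 - 68)*(-85) + 14559)/(9711 - 12) = (-68*(-85) + 14559)/9699 = (5780 + 14559)*(1/9699) = 20339*(1/9699) = 20339/9699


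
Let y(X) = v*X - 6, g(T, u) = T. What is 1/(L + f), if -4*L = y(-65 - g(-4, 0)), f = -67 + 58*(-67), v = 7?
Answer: -4/15379 ≈ -0.00026010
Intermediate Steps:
f = -3953 (f = -67 - 3886 = -3953)
y(X) = -6 + 7*X (y(X) = 7*X - 6 = -6 + 7*X)
L = 433/4 (L = -(-6 + 7*(-65 - 1*(-4)))/4 = -(-6 + 7*(-65 + 4))/4 = -(-6 + 7*(-61))/4 = -(-6 - 427)/4 = -¼*(-433) = 433/4 ≈ 108.25)
1/(L + f) = 1/(433/4 - 3953) = 1/(-15379/4) = -4/15379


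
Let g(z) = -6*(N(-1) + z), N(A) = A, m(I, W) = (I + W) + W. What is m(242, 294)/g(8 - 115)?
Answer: 415/324 ≈ 1.2809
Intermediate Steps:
m(I, W) = I + 2*W
g(z) = 6 - 6*z (g(z) = -6*(-1 + z) = 6 - 6*z)
m(242, 294)/g(8 - 115) = (242 + 2*294)/(6 - 6*(8 - 115)) = (242 + 588)/(6 - 6*(-107)) = 830/(6 + 642) = 830/648 = 830*(1/648) = 415/324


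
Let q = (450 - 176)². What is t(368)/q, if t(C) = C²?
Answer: 33856/18769 ≈ 1.8038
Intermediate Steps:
q = 75076 (q = 274² = 75076)
t(368)/q = 368²/75076 = 135424*(1/75076) = 33856/18769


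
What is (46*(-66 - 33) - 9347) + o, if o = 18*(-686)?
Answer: -26249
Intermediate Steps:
o = -12348
(46*(-66 - 33) - 9347) + o = (46*(-66 - 33) - 9347) - 12348 = (46*(-99) - 9347) - 12348 = (-4554 - 9347) - 12348 = -13901 - 12348 = -26249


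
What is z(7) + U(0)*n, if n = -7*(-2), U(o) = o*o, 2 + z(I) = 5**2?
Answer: 23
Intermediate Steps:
z(I) = 23 (z(I) = -2 + 5**2 = -2 + 25 = 23)
U(o) = o**2
n = 14
z(7) + U(0)*n = 23 + 0**2*14 = 23 + 0*14 = 23 + 0 = 23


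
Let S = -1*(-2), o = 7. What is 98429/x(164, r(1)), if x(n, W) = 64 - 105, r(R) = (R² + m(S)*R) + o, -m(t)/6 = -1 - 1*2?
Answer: -98429/41 ≈ -2400.7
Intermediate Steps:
S = 2
m(t) = 18 (m(t) = -6*(-1 - 1*2) = -6*(-1 - 2) = -6*(-3) = 18)
r(R) = 7 + R² + 18*R (r(R) = (R² + 18*R) + 7 = 7 + R² + 18*R)
x(n, W) = -41
98429/x(164, r(1)) = 98429/(-41) = 98429*(-1/41) = -98429/41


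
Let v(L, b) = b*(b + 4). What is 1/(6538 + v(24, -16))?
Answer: 1/6730 ≈ 0.00014859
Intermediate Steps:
v(L, b) = b*(4 + b)
1/(6538 + v(24, -16)) = 1/(6538 - 16*(4 - 16)) = 1/(6538 - 16*(-12)) = 1/(6538 + 192) = 1/6730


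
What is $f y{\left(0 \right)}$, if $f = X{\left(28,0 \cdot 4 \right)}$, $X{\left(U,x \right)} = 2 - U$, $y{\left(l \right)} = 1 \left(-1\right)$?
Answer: $26$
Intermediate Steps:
$y{\left(l \right)} = -1$
$f = -26$ ($f = 2 - 28 = -26$)
$f y{\left(0 \right)} = \left(-26\right) \left(-1\right) = 26$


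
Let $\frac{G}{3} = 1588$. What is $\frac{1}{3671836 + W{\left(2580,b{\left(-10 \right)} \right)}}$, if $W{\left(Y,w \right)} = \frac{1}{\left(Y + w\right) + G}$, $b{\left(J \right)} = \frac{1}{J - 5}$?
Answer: $\frac{110159}{404485781939} \approx 2.7234 \cdot 10^{-7}$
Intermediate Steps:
$G = 4764$ ($G = 3 \cdot 1588 = 4764$)
$b{\left(J \right)} = \frac{1}{-5 + J}$
$W{\left(Y,w \right)} = \frac{1}{4764 + Y + w}$ ($W{\left(Y,w \right)} = \frac{1}{\left(Y + w\right) + 4764} = \frac{1}{4764 + Y + w}$)
$\frac{1}{3671836 + W{\left(2580,b{\left(-10 \right)} \right)}} = \frac{1}{3671836 + \frac{1}{4764 + 2580 + \frac{1}{-5 - 10}}} = \frac{1}{3671836 + \frac{1}{4764 + 2580 + \frac{1}{-15}}} = \frac{1}{3671836 + \frac{1}{4764 + 2580 - \frac{1}{15}}} = \frac{1}{3671836 + \frac{1}{\frac{110159}{15}}} = \frac{1}{3671836 + \frac{15}{110159}} = \frac{1}{\frac{404485781939}{110159}} = \frac{110159}{404485781939}$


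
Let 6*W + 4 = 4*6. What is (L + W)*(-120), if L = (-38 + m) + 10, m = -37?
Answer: 7400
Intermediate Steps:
L = -65 (L = (-38 - 37) + 10 = -75 + 10 = -65)
W = 10/3 (W = -⅔ + (4*6)/6 = -⅔ + (⅙)*24 = -⅔ + 4 = 10/3 ≈ 3.3333)
(L + W)*(-120) = (-65 + 10/3)*(-120) = -185/3*(-120) = 7400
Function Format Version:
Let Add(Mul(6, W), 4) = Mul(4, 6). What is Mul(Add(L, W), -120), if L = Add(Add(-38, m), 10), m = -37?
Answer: 7400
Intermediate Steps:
L = -65 (L = Add(Add(-38, -37), 10) = Add(-75, 10) = -65)
W = Rational(10, 3) (W = Add(Rational(-2, 3), Mul(Rational(1, 6), Mul(4, 6))) = Add(Rational(-2, 3), Mul(Rational(1, 6), 24)) = Add(Rational(-2, 3), 4) = Rational(10, 3) ≈ 3.3333)
Mul(Add(L, W), -120) = Mul(Add(-65, Rational(10, 3)), -120) = Mul(Rational(-185, 3), -120) = 7400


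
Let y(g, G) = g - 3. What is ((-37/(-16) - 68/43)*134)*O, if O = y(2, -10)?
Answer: -33701/344 ≈ -97.968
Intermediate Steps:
y(g, G) = -3 + g
O = -1 (O = -3 + 2 = -1)
((-37/(-16) - 68/43)*134)*O = ((-37/(-16) - 68/43)*134)*(-1) = ((-37*(-1/16) - 68*1/43)*134)*(-1) = ((37/16 - 68/43)*134)*(-1) = ((503/688)*134)*(-1) = (33701/344)*(-1) = -33701/344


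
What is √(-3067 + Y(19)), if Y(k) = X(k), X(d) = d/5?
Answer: 2*I*√19145/5 ≈ 55.346*I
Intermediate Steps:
X(d) = d/5 (X(d) = d*(⅕) = d/5)
Y(k) = k/5
√(-3067 + Y(19)) = √(-3067 + (⅕)*19) = √(-3067 + 19/5) = √(-15316/5) = 2*I*√19145/5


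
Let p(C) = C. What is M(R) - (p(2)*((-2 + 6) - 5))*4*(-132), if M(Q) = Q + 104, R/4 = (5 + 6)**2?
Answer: -468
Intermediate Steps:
R = 484 (R = 4*(5 + 6)**2 = 4*11**2 = 4*121 = 484)
M(Q) = 104 + Q
M(R) - (p(2)*((-2 + 6) - 5))*4*(-132) = (104 + 484) - (2*((-2 + 6) - 5))*4*(-132) = 588 - (2*(4 - 5))*4*(-132) = 588 - (2*(-1))*4*(-132) = 588 - (-2*4)*(-132) = 588 - (-8)*(-132) = 588 - 1*1056 = 588 - 1056 = -468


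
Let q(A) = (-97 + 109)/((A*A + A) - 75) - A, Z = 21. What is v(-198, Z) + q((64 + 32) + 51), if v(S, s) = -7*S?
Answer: 8954257/7227 ≈ 1239.0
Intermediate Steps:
q(A) = -A + 12/(-75 + A + A²) (q(A) = 12/((A² + A) - 75) - A = 12/((A + A²) - 75) - A = 12/(-75 + A + A²) - A = -A + 12/(-75 + A + A²))
v(-198, Z) + q((64 + 32) + 51) = -7*(-198) + (12 - ((64 + 32) + 51)² - ((64 + 32) + 51)³ + 75*((64 + 32) + 51))/(-75 + ((64 + 32) + 51) + ((64 + 32) + 51)²) = 1386 + (12 - (96 + 51)² - (96 + 51)³ + 75*(96 + 51))/(-75 + (96 + 51) + (96 + 51)²) = 1386 + (12 - 1*147² - 1*147³ + 75*147)/(-75 + 147 + 147²) = 1386 + (12 - 1*21609 - 1*3176523 + 11025)/(-75 + 147 + 21609) = 1386 + (12 - 21609 - 3176523 + 11025)/21681 = 1386 + (1/21681)*(-3187095) = 1386 - 1062365/7227 = 8954257/7227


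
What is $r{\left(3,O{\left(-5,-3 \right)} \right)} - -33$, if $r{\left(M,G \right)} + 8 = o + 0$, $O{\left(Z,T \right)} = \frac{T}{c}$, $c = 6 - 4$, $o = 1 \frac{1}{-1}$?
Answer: $24$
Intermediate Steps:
$o = -1$ ($o = 1 \left(-1\right) = -1$)
$c = 2$ ($c = 6 - 4 = 2$)
$O{\left(Z,T \right)} = \frac{T}{2}$
$r{\left(M,G \right)} = -9$ ($r{\left(M,G \right)} = -8 + \left(-1 + 0\right) = -8 - 1 = -9$)
$r{\left(3,O{\left(-5,-3 \right)} \right)} - -33 = -9 - -33 = -9 + 33 = 24$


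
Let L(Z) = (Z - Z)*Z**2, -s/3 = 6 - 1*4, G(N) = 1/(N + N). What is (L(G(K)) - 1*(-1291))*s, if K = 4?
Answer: -7746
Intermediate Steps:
G(N) = 1/(2*N)
s = -6 (s = -3*(6 - 1*4) = -3*(6 - 4) = -3*2 = -6)
L(Z) = 0 (L(Z) = 0*Z**2 = 0)
(L(G(K)) - 1*(-1291))*s = (0 - 1*(-1291))*(-6) = (0 + 1291)*(-6) = 1291*(-6) = -7746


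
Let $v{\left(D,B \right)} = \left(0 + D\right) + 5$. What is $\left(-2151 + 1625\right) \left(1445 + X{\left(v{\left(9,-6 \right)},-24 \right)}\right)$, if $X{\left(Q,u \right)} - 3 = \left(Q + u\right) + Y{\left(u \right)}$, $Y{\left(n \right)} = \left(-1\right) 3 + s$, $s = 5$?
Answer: $-757440$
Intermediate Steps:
$v{\left(D,B \right)} = 5 + D$ ($v{\left(D,B \right)} = D + 5 = 5 + D$)
$Y{\left(n \right)} = 2$ ($Y{\left(n \right)} = \left(-1\right) 3 + 5 = -3 + 5 = 2$)
$X{\left(Q,u \right)} = 5 + Q + u$ ($X{\left(Q,u \right)} = 3 + \left(\left(Q + u\right) + 2\right) = 3 + \left(2 + Q + u\right) = 5 + Q + u$)
$\left(-2151 + 1625\right) \left(1445 + X{\left(v{\left(9,-6 \right)},-24 \right)}\right) = \left(-2151 + 1625\right) \left(1445 + \left(5 + \left(5 + 9\right) - 24\right)\right) = - 526 \left(1445 + \left(5 + 14 - 24\right)\right) = - 526 \left(1445 - 5\right) = \left(-526\right) 1440 = -757440$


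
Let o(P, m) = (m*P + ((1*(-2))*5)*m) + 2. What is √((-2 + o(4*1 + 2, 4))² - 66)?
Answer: √190 ≈ 13.784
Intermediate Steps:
o(P, m) = 2 - 10*m + P*m (o(P, m) = (P*m + (-2*5)*m) + 2 = (P*m - 10*m) + 2 = (-10*m + P*m) + 2 = 2 - 10*m + P*m)
√((-2 + o(4*1 + 2, 4))² - 66) = √((-2 + (2 - 10*4 + (4*1 + 2)*4))² - 66) = √((-2 + (2 - 40 + (4 + 2)*4))² - 66) = √((-2 + (2 - 40 + 6*4))² - 66) = √((-2 + (2 - 40 + 24))² - 66) = √((-2 - 14)² - 66) = √((-16)² - 66) = √(256 - 66) = √190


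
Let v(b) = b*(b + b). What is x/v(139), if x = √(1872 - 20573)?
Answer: I*√18701/38642 ≈ 0.0035389*I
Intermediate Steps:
v(b) = 2*b² (v(b) = b*(2*b) = 2*b²)
x = I*√18701 (x = √(-18701) = I*√18701 ≈ 136.75*I)
x/v(139) = (I*√18701)/((2*139²)) = (I*√18701)/((2*19321)) = (I*√18701)/38642 = (I*√18701)*(1/38642) = I*√18701/38642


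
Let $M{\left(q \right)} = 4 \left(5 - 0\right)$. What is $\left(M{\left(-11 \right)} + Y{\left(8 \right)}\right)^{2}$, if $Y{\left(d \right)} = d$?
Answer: $784$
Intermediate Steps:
$M{\left(q \right)} = 20$ ($M{\left(q \right)} = 4 \left(5 + 0\right) = 4 \cdot 5 = 20$)
$\left(M{\left(-11 \right)} + Y{\left(8 \right)}\right)^{2} = \left(20 + 8\right)^{2} = 28^{2} = 784$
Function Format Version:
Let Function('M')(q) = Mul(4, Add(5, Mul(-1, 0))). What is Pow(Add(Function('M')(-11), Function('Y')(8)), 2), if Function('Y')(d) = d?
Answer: 784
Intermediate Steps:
Function('M')(q) = 20 (Function('M')(q) = Mul(4, Add(5, 0)) = Mul(4, 5) = 20)
Pow(Add(Function('M')(-11), Function('Y')(8)), 2) = Pow(Add(20, 8), 2) = Pow(28, 2) = 784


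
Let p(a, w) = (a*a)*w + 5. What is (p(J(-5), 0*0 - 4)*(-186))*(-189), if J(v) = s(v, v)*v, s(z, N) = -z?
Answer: -87709230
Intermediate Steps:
J(v) = -v² (J(v) = (-v)*v = -v²)
p(a, w) = 5 + w*a² (p(a, w) = a²*w + 5 = w*a² + 5 = 5 + w*a²)
(p(J(-5), 0*0 - 4)*(-186))*(-189) = ((5 + (0*0 - 4)*(-1*(-5)²)²)*(-186))*(-189) = ((5 + (0 - 4)*(-1*25)²)*(-186))*(-189) = ((5 - 4*(-25)²)*(-186))*(-189) = ((5 - 4*625)*(-186))*(-189) = ((5 - 2500)*(-186))*(-189) = -2495*(-186)*(-189) = 464070*(-189) = -87709230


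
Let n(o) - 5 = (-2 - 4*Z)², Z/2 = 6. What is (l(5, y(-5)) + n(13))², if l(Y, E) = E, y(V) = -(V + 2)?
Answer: 6290064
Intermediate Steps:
Z = 12 (Z = 2*6 = 12)
y(V) = -2 - V (y(V) = -(2 + V) = -2 - V)
n(o) = 2505 (n(o) = 5 + (-2 - 4*12)² = 5 + (-2 - 48)² = 5 + (-50)² = 5 + 2500 = 2505)
(l(5, y(-5)) + n(13))² = ((-2 - 1*(-5)) + 2505)² = ((-2 + 5) + 2505)² = (3 + 2505)² = 2508² = 6290064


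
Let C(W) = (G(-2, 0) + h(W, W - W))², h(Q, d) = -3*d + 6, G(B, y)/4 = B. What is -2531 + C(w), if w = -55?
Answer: -2527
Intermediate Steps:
G(B, y) = 4*B
h(Q, d) = 6 - 3*d
C(W) = 4 (C(W) = (4*(-2) + (6 - 3*(W - W)))² = (-8 + (6 - 3*0))² = (-8 + (6 + 0))² = (-8 + 6)² = (-2)² = 4)
-2531 + C(w) = -2531 + 4 = -2527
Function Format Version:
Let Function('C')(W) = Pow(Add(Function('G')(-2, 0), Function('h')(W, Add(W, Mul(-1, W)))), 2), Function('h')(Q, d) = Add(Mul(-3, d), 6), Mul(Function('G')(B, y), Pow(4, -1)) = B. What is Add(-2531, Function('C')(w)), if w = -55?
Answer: -2527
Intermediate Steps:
Function('G')(B, y) = Mul(4, B)
Function('h')(Q, d) = Add(6, Mul(-3, d))
Function('C')(W) = 4 (Function('C')(W) = Pow(Add(Mul(4, -2), Add(6, Mul(-3, Add(W, Mul(-1, W))))), 2) = Pow(Add(-8, Add(6, Mul(-3, 0))), 2) = Pow(Add(-8, Add(6, 0)), 2) = Pow(Add(-8, 6), 2) = Pow(-2, 2) = 4)
Add(-2531, Function('C')(w)) = Add(-2531, 4) = -2527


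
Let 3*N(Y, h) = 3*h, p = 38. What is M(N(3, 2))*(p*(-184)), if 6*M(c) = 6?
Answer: -6992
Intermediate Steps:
N(Y, h) = h (N(Y, h) = (3*h)/3 = h)
M(c) = 1 (M(c) = (1/6)*6 = 1)
M(N(3, 2))*(p*(-184)) = 1*(38*(-184)) = 1*(-6992) = -6992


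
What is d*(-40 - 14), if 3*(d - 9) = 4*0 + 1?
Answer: -504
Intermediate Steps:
d = 28/3 (d = 9 + (4*0 + 1)/3 = 9 + (0 + 1)/3 = 9 + (⅓)*1 = 9 + ⅓ = 28/3 ≈ 9.3333)
d*(-40 - 14) = 28*(-40 - 14)/3 = (28/3)*(-54) = -504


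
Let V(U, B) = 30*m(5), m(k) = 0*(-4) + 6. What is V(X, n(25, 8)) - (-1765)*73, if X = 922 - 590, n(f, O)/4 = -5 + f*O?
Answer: 129025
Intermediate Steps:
n(f, O) = -20 + 4*O*f (n(f, O) = 4*(-5 + f*O) = 4*(-5 + O*f) = -20 + 4*O*f)
m(k) = 6 (m(k) = 0 + 6 = 6)
X = 332
V(U, B) = 180 (V(U, B) = 30*6 = 180)
V(X, n(25, 8)) - (-1765)*73 = 180 - (-1765)*73 = 180 - 1*(-128845) = 180 + 128845 = 129025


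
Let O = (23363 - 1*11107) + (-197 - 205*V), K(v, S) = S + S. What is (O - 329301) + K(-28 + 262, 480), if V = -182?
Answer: -278972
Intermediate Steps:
K(v, S) = 2*S
O = 49369 (O = (23363 - 1*11107) + (-197 - 205*(-182)) = (23363 - 11107) + (-197 + 37310) = 12256 + 37113 = 49369)
(O - 329301) + K(-28 + 262, 480) = (49369 - 329301) + 2*480 = -279932 + 960 = -278972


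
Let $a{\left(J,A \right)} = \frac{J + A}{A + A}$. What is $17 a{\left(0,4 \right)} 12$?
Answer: $102$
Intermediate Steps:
$a{\left(J,A \right)} = \frac{A + J}{2 A}$
$17 a{\left(0,4 \right)} 12 = 17 \frac{4 + 0}{2 \cdot 4} \cdot 12 = 17 \cdot \frac{1}{2} \cdot \frac{1}{4} \cdot 4 \cdot 12 = 17 \cdot \frac{1}{2} \cdot 12 = \frac{17}{2} \cdot 12 = 102$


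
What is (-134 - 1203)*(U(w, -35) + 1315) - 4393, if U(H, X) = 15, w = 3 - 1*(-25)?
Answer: -1782603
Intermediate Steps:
w = 28 (w = 3 + 25 = 28)
(-134 - 1203)*(U(w, -35) + 1315) - 4393 = (-134 - 1203)*(15 + 1315) - 4393 = -1337*1330 - 4393 = -1778210 - 4393 = -1782603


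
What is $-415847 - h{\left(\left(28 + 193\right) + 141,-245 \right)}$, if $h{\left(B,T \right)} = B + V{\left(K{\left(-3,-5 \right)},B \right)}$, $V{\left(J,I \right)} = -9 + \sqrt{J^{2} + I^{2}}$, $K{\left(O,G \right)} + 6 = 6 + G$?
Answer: $-416200 - \sqrt{131069} \approx -4.1656 \cdot 10^{5}$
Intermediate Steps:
$K{\left(O,G \right)} = G$ ($K{\left(O,G \right)} = -6 + \left(6 + G\right) = G$)
$V{\left(J,I \right)} = -9 + \sqrt{I^{2} + J^{2}}$
$h{\left(B,T \right)} = -9 + B + \sqrt{25 + B^{2}}$ ($h{\left(B,T \right)} = B + \left(-9 + \sqrt{B^{2} + \left(-5\right)^{2}}\right) = B + \left(-9 + \sqrt{B^{2} + 25}\right) = B + \left(-9 + \sqrt{25 + B^{2}}\right) = -9 + B + \sqrt{25 + B^{2}}$)
$-415847 - h{\left(\left(28 + 193\right) + 141,-245 \right)} = -415847 - \left(-9 + \left(\left(28 + 193\right) + 141\right) + \sqrt{25 + \left(\left(28 + 193\right) + 141\right)^{2}}\right) = -415847 - \left(-9 + \left(221 + 141\right) + \sqrt{25 + \left(221 + 141\right)^{2}}\right) = -415847 - \left(-9 + 362 + \sqrt{25 + 362^{2}}\right) = -415847 - \left(-9 + 362 + \sqrt{25 + 131044}\right) = -415847 - \left(-9 + 362 + \sqrt{131069}\right) = -415847 - \left(353 + \sqrt{131069}\right) = -416200 - \sqrt{131069}$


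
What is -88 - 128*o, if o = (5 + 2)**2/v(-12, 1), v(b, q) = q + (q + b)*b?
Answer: -2568/19 ≈ -135.16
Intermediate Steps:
v(b, q) = q + b*(b + q) (v(b, q) = q + (b + q)*b = q + b*(b + q))
o = 7/19 (o = (5 + 2)**2/(1 + (-12)**2 - 12*1) = 7**2/(1 + 144 - 12) = 49/133 = 49*(1/133) = 7/19 ≈ 0.36842)
-88 - 128*o = -88 - 128*7/19 = -88 - 896/19 = -2568/19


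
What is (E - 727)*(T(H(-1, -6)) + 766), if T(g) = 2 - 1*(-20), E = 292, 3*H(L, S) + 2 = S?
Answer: -342780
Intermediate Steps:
H(L, S) = -⅔ + S/3
T(g) = 22 (T(g) = 2 + 20 = 22)
(E - 727)*(T(H(-1, -6)) + 766) = (292 - 727)*(22 + 766) = -435*788 = -342780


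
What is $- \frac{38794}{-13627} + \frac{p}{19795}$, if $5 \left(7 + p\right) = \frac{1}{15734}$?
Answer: $\frac{60405330945097}{21220954401550} \approx 2.8465$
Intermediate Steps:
$p = - \frac{550689}{78670}$ ($p = -7 + \frac{1}{5 \cdot 15734} = -7 + \frac{1}{5} \cdot \frac{1}{15734} = -7 + \frac{1}{78670} = - \frac{550689}{78670} \approx -7.0$)
$- \frac{38794}{-13627} + \frac{p}{19795} = - \frac{38794}{-13627} - \frac{550689}{78670 \cdot 19795} = \left(-38794\right) \left(- \frac{1}{13627}\right) - \frac{550689}{1557272650} = \frac{38794}{13627} - \frac{550689}{1557272650} = \frac{60405330945097}{21220954401550}$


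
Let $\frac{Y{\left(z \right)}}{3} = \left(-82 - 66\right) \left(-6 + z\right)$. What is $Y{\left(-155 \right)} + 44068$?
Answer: $115552$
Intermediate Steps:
$Y{\left(z \right)} = 2664 - 444 z$ ($Y{\left(z \right)} = 3 \left(-82 - 66\right) \left(-6 + z\right) = 3 \left(- 148 \left(-6 + z\right)\right) = 3 \left(888 - 148 z\right) = 2664 - 444 z$)
$Y{\left(-155 \right)} + 44068 = \left(2664 - -68820\right) + 44068 = \left(2664 + 68820\right) + 44068 = 71484 + 44068 = 115552$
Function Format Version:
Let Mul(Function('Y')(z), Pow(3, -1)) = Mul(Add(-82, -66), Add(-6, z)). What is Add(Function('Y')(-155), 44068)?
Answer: 115552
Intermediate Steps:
Function('Y')(z) = Add(2664, Mul(-444, z)) (Function('Y')(z) = Mul(3, Mul(Add(-82, -66), Add(-6, z))) = Mul(3, Mul(-148, Add(-6, z))) = Mul(3, Add(888, Mul(-148, z))) = Add(2664, Mul(-444, z)))
Add(Function('Y')(-155), 44068) = Add(Add(2664, Mul(-444, -155)), 44068) = Add(Add(2664, 68820), 44068) = Add(71484, 44068) = 115552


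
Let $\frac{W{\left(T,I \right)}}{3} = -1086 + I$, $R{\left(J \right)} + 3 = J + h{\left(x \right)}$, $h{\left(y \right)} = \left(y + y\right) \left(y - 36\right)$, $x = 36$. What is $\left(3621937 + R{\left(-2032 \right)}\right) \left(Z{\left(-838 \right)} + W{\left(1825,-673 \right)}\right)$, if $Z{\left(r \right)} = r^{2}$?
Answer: $2522952237234$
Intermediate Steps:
$h{\left(y \right)} = 2 y \left(-36 + y\right)$
$R{\left(J \right)} = -3 + J$ ($R{\left(J \right)} = -3 + \left(J + 2 \cdot 36 \left(-36 + 36\right)\right) = -3 + \left(J + 2 \cdot 36 \cdot 0\right) = -3 + \left(J + 0\right) = -3 + J$)
$W{\left(T,I \right)} = -3258 + 3 I$ ($W{\left(T,I \right)} = 3 \left(-1086 + I\right) = -3258 + 3 I$)
$\left(3621937 + R{\left(-2032 \right)}\right) \left(Z{\left(-838 \right)} + W{\left(1825,-673 \right)}\right) = \left(3621937 - 2035\right) \left(\left(-838\right)^{2} + \left(-3258 + 3 \left(-673\right)\right)\right) = \left(3621937 - 2035\right) \left(702244 - 5277\right) = 3619902 \left(702244 - 5277\right) = 3619902 \cdot 696967 = 2522952237234$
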